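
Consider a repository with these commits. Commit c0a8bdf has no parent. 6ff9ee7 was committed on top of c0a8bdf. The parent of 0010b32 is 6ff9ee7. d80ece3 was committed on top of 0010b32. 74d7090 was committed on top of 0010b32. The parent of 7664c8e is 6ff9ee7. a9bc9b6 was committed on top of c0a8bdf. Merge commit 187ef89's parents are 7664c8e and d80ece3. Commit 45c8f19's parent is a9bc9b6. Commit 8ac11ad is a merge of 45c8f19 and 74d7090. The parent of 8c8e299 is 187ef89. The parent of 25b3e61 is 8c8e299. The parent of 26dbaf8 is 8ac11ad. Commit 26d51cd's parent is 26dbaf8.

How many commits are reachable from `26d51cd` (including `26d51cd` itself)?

Walking parent pointers from 26d51cd: reachable set = {0010b32, 26d51cd, 26dbaf8, 45c8f19, 6ff9ee7, 74d7090, 8ac11ad, a9bc9b6, c0a8bdf}.
That is 9 commits.

9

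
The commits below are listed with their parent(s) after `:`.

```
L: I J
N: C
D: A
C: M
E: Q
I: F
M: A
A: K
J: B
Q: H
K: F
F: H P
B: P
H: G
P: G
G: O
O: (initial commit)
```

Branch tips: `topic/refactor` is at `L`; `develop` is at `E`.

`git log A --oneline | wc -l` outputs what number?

7

Walking parent pointers from A: reachable set = {A, F, G, H, K, O, P}.
That is 7 commits.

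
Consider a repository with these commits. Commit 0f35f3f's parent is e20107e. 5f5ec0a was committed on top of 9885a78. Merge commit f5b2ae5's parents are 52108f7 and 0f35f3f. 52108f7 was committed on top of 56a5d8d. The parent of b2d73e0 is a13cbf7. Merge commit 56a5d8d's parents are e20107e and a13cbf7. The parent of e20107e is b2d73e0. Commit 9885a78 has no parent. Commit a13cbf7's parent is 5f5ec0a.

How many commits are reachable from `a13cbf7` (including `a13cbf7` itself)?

Walking parent pointers from a13cbf7: reachable set = {5f5ec0a, 9885a78, a13cbf7}.
That is 3 commits.

3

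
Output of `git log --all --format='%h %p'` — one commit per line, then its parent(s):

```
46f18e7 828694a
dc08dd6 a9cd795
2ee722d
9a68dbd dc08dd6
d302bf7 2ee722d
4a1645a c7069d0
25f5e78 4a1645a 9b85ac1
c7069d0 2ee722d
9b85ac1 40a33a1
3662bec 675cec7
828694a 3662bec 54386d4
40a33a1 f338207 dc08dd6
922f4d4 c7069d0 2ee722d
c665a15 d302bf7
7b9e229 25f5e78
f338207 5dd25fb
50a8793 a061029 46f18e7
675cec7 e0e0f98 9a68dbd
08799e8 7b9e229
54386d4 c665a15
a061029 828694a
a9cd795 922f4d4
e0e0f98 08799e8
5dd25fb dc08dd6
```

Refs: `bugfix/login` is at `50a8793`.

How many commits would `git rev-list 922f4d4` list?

3

Walking parent pointers from 922f4d4: reachable set = {2ee722d, 922f4d4, c7069d0}.
That is 3 commits.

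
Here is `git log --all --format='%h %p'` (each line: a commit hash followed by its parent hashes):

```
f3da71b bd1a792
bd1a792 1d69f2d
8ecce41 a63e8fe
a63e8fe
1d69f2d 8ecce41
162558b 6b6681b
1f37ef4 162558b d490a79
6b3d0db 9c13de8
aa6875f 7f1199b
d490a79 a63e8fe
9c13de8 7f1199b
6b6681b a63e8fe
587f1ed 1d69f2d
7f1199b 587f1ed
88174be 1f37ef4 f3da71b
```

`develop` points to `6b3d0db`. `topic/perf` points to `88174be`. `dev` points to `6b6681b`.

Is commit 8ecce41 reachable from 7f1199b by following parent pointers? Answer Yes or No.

Yes

Ancestors of 7f1199b (commits reachable by following parents): {1d69f2d, 587f1ed, 7f1199b, 8ecce41, a63e8fe}.
8ecce41 is in that set, so it is an ancestor of 7f1199b.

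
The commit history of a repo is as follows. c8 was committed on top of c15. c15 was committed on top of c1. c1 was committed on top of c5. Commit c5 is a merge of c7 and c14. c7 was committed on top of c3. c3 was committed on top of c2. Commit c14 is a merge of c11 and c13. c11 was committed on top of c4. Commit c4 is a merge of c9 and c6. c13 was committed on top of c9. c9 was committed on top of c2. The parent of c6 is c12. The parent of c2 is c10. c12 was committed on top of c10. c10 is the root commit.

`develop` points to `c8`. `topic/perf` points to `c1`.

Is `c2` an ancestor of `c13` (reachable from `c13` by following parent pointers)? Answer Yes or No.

Ancestors of c13 (commits reachable by following parents): {c10, c13, c2, c9}.
c2 is in that set, so it is an ancestor of c13.

Yes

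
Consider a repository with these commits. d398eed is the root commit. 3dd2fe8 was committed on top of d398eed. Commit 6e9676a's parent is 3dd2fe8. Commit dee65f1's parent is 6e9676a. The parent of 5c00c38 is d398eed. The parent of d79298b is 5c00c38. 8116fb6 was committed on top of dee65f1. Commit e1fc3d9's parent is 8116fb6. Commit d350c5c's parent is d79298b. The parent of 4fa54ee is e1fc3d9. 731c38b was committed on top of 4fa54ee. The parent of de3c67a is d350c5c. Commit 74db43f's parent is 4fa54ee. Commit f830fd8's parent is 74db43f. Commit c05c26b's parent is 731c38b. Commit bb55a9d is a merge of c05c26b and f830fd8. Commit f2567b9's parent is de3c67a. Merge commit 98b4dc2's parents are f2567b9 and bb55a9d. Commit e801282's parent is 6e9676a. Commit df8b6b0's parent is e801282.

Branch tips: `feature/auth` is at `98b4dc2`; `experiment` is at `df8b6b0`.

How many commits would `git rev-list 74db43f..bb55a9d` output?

4

Reachable from bb55a9d: {3dd2fe8, 4fa54ee, 6e9676a, 731c38b, 74db43f, 8116fb6, bb55a9d, c05c26b, d398eed, dee65f1, e1fc3d9, f830fd8}.
Reachable from 74db43f: {3dd2fe8, 4fa54ee, 6e9676a, 74db43f, 8116fb6, d398eed, dee65f1, e1fc3d9}.
In bb55a9d's history but not 74db43f's: {731c38b, bb55a9d, c05c26b, f830fd8} — 4 commits.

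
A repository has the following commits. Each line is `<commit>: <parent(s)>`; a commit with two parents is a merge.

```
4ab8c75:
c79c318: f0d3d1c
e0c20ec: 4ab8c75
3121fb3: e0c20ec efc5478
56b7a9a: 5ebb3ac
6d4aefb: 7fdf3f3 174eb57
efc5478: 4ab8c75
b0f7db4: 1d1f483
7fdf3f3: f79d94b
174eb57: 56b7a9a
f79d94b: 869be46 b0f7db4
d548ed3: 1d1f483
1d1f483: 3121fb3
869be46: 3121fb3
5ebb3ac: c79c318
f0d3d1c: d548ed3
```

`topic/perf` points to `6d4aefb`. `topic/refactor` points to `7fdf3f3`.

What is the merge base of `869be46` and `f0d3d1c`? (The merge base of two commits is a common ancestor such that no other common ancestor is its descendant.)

3121fb3

Ancestors of 869be46: {3121fb3, 4ab8c75, 869be46, e0c20ec, efc5478}.
Ancestors of f0d3d1c: {1d1f483, 3121fb3, 4ab8c75, d548ed3, e0c20ec, efc5478, f0d3d1c}.
Common ancestors: {3121fb3, 4ab8c75, e0c20ec, efc5478}.
Among these, 3121fb3 is not an ancestor of any other common ancestor — it is the merge base.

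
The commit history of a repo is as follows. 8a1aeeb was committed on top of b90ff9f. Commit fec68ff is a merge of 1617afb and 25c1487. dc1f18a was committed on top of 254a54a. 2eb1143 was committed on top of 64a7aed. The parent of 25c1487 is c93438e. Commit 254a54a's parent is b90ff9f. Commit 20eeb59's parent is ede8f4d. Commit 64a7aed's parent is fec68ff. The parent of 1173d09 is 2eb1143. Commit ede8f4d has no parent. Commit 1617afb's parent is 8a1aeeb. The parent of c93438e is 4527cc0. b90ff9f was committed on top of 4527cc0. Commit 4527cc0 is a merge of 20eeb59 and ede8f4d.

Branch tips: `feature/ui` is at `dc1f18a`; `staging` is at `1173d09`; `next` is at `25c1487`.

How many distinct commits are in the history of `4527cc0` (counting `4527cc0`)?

3

Walking parent pointers from 4527cc0: reachable set = {20eeb59, 4527cc0, ede8f4d}.
That is 3 commits.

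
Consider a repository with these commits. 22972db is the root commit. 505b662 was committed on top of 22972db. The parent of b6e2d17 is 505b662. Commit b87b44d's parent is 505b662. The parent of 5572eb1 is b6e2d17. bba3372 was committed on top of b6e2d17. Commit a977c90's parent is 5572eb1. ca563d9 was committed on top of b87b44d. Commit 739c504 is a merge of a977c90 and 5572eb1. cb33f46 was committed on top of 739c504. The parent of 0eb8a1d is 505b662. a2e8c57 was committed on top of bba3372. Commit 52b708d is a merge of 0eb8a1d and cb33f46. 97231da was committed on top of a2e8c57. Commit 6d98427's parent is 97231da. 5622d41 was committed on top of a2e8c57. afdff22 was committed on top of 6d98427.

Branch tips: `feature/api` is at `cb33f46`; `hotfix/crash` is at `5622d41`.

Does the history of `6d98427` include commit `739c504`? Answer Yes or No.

Ancestors of 6d98427: {22972db, 505b662, 6d98427, 97231da, a2e8c57, b6e2d17, bba3372}.
739c504 is not in that set, so it is not an ancestor of 6d98427.

No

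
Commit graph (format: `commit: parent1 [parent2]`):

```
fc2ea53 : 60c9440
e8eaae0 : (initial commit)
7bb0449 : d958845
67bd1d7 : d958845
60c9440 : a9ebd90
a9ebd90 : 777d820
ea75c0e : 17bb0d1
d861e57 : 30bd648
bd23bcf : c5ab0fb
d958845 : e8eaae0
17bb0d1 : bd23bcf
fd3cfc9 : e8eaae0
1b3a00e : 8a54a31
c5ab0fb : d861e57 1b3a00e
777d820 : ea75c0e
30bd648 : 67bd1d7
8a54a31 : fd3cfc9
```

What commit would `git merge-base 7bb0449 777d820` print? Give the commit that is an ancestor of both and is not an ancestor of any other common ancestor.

Ancestors of 7bb0449: {7bb0449, d958845, e8eaae0}.
Ancestors of 777d820: {17bb0d1, 1b3a00e, 30bd648, 67bd1d7, 777d820, 8a54a31, bd23bcf, c5ab0fb, d861e57, d958845, e8eaae0, ea75c0e, fd3cfc9}.
Common ancestors: {d958845, e8eaae0}.
Among these, d958845 is not an ancestor of any other common ancestor — it is the merge base.

d958845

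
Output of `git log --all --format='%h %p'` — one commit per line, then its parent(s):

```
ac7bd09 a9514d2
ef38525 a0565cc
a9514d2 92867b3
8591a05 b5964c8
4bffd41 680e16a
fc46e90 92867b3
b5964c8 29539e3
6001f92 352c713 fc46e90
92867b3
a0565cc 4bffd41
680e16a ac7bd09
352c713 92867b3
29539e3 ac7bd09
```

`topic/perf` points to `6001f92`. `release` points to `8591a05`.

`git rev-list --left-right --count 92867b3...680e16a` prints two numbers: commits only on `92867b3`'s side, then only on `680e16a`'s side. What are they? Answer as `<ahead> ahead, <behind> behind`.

Reachable from 92867b3: {92867b3}.
Reachable from 680e16a: {680e16a, 92867b3, a9514d2, ac7bd09}.
Only in 92867b3's history (ahead): {} — 0.
Only in 680e16a's history (behind): {680e16a, a9514d2, ac7bd09} — 3.

0 ahead, 3 behind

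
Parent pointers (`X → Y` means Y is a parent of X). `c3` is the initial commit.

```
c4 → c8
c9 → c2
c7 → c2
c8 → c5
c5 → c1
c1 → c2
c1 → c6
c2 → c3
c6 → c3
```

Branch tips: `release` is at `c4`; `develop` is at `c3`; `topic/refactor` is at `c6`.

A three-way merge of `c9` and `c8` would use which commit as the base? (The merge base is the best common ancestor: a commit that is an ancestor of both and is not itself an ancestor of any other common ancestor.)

c2

Ancestors of c9: {c2, c3, c9}.
Ancestors of c8: {c1, c2, c3, c5, c6, c8}.
Common ancestors: {c2, c3}.
Among these, c2 is not an ancestor of any other common ancestor — it is the merge base.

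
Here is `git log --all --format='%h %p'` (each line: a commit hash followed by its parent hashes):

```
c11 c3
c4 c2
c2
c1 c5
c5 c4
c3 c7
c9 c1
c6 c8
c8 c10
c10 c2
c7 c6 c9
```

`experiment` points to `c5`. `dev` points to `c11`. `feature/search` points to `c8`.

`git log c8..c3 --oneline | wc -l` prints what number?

7

Reachable from c3: {c1, c10, c2, c3, c4, c5, c6, c7, c8, c9}.
Reachable from c8: {c10, c2, c8}.
In c3's history but not c8's: {c1, c3, c4, c5, c6, c7, c9} — 7 commits.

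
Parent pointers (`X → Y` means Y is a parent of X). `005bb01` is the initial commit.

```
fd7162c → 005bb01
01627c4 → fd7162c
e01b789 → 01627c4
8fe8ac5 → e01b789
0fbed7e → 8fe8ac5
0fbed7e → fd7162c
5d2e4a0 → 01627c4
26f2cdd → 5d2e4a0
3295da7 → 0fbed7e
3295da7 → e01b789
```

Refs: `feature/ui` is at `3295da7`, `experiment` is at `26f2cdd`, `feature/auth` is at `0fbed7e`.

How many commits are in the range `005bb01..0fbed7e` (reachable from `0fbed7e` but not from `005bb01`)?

Reachable from 0fbed7e: {005bb01, 01627c4, 0fbed7e, 8fe8ac5, e01b789, fd7162c}.
Reachable from 005bb01: {005bb01}.
In 0fbed7e's history but not 005bb01's: {01627c4, 0fbed7e, 8fe8ac5, e01b789, fd7162c} — 5 commits.

5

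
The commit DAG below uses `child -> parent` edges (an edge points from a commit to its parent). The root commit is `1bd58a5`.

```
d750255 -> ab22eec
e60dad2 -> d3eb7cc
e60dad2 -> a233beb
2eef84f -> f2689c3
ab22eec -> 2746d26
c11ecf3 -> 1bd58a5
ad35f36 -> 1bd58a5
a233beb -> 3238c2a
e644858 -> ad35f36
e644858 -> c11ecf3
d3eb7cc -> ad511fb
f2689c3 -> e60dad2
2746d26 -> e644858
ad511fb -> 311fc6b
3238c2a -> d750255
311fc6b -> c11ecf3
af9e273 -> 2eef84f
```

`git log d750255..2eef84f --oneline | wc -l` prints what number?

8

Reachable from 2eef84f: {1bd58a5, 2746d26, 2eef84f, 311fc6b, 3238c2a, a233beb, ab22eec, ad35f36, ad511fb, c11ecf3, d3eb7cc, d750255, e60dad2, e644858, f2689c3}.
Reachable from d750255: {1bd58a5, 2746d26, ab22eec, ad35f36, c11ecf3, d750255, e644858}.
In 2eef84f's history but not d750255's: {2eef84f, 311fc6b, 3238c2a, a233beb, ad511fb, d3eb7cc, e60dad2, f2689c3} — 8 commits.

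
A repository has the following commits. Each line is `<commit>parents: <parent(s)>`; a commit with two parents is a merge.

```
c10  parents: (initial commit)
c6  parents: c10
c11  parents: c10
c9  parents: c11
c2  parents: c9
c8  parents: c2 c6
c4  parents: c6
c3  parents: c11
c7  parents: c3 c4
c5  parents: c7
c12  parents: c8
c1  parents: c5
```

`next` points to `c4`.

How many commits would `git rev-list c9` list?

Walking parent pointers from c9: reachable set = {c10, c11, c9}.
That is 3 commits.

3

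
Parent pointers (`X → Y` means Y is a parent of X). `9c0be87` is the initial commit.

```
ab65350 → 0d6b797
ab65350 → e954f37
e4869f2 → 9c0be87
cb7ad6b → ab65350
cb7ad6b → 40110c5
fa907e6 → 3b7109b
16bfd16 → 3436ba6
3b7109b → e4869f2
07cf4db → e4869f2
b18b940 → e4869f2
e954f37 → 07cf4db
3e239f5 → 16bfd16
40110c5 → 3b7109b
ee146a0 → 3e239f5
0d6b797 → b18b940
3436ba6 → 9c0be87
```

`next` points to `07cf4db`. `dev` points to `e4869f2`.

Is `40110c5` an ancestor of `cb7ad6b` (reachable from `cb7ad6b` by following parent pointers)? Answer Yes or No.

Ancestors of cb7ad6b (commits reachable by following parents): {07cf4db, 0d6b797, 3b7109b, 40110c5, 9c0be87, ab65350, b18b940, cb7ad6b, e4869f2, e954f37}.
40110c5 is in that set, so it is an ancestor of cb7ad6b.

Yes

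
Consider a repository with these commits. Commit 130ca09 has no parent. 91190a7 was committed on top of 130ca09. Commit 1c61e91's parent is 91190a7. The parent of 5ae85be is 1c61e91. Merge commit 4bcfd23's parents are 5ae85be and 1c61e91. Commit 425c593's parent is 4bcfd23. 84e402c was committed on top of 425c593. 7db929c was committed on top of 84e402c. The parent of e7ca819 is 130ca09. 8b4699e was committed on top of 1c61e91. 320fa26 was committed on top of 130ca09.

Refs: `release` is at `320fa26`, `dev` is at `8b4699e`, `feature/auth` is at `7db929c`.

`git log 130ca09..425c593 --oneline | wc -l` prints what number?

Reachable from 425c593: {130ca09, 1c61e91, 425c593, 4bcfd23, 5ae85be, 91190a7}.
Reachable from 130ca09: {130ca09}.
In 425c593's history but not 130ca09's: {1c61e91, 425c593, 4bcfd23, 5ae85be, 91190a7} — 5 commits.

5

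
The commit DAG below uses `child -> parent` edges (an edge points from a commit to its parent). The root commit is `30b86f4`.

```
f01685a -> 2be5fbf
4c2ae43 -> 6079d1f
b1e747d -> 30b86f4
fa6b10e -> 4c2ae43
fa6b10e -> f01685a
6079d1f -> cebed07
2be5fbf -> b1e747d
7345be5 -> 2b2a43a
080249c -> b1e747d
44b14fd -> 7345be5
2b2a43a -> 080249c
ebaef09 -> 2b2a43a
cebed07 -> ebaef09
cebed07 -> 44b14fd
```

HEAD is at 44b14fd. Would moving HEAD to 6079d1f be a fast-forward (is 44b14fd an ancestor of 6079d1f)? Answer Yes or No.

Yes

A fast-forward from 44b14fd to 6079d1f is possible iff 44b14fd is an ancestor of 6079d1f.
Ancestors of 6079d1f: {080249c, 2b2a43a, 30b86f4, 44b14fd, 6079d1f, 7345be5, b1e747d, cebed07, ebaef09}.
44b14fd is among them, so fast-forward is possible.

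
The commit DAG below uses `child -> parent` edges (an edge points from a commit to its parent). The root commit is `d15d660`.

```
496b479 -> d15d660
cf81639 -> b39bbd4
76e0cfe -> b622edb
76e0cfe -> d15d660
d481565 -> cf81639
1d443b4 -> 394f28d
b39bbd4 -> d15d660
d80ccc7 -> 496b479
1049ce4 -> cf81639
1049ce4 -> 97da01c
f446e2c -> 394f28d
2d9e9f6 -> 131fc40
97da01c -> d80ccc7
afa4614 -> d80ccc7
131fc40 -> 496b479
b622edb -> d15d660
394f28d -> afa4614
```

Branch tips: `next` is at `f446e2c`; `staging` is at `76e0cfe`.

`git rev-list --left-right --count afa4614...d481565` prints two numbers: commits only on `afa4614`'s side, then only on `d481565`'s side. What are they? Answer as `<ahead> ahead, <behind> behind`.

3 ahead, 3 behind

Reachable from afa4614: {496b479, afa4614, d15d660, d80ccc7}.
Reachable from d481565: {b39bbd4, cf81639, d15d660, d481565}.
Only in afa4614's history (ahead): {496b479, afa4614, d80ccc7} — 3.
Only in d481565's history (behind): {b39bbd4, cf81639, d481565} — 3.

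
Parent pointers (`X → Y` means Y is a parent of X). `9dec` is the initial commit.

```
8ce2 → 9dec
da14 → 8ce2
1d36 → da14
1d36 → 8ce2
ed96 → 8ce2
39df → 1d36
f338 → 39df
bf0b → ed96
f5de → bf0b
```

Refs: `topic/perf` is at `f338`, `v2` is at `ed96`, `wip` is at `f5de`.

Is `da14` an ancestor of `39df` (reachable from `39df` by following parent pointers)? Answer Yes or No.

Ancestors of 39df (commits reachable by following parents): {1d36, 39df, 8ce2, 9dec, da14}.
da14 is in that set, so it is an ancestor of 39df.

Yes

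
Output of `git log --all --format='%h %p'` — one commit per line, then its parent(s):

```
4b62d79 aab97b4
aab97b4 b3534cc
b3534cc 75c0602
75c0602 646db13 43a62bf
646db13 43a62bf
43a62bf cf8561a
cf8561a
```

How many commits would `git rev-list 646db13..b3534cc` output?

Reachable from b3534cc: {43a62bf, 646db13, 75c0602, b3534cc, cf8561a}.
Reachable from 646db13: {43a62bf, 646db13, cf8561a}.
In b3534cc's history but not 646db13's: {75c0602, b3534cc} — 2 commits.

2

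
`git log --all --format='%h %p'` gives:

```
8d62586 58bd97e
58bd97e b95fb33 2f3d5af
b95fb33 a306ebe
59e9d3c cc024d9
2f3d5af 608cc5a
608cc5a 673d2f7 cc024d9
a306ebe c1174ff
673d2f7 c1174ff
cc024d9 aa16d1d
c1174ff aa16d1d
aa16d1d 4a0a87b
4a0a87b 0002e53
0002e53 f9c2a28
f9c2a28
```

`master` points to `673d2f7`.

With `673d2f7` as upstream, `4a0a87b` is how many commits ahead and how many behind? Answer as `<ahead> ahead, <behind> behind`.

0 ahead, 3 behind

Reachable from 4a0a87b: {0002e53, 4a0a87b, f9c2a28}.
Reachable from 673d2f7: {0002e53, 4a0a87b, 673d2f7, aa16d1d, c1174ff, f9c2a28}.
Only in 4a0a87b's history (ahead): {} — 0.
Only in 673d2f7's history (behind): {673d2f7, aa16d1d, c1174ff} — 3.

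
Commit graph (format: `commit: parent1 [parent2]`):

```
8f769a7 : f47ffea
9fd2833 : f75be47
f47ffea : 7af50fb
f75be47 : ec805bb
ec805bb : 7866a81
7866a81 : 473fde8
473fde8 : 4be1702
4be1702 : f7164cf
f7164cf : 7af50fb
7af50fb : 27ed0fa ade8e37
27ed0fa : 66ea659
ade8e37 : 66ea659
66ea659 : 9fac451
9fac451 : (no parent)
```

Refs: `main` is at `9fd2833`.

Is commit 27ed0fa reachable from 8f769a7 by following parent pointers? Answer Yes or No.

Ancestors of 8f769a7 (commits reachable by following parents): {27ed0fa, 66ea659, 7af50fb, 8f769a7, 9fac451, ade8e37, f47ffea}.
27ed0fa is in that set, so it is an ancestor of 8f769a7.

Yes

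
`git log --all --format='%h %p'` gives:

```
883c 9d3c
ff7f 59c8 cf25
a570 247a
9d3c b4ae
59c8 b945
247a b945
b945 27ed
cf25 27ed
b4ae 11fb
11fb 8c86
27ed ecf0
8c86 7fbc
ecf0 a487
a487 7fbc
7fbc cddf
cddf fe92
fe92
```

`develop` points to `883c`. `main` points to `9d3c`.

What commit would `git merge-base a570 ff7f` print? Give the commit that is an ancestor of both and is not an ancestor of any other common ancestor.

Ancestors of a570: {247a, 27ed, 7fbc, a487, a570, b945, cddf, ecf0, fe92}.
Ancestors of ff7f: {27ed, 59c8, 7fbc, a487, b945, cddf, cf25, ecf0, fe92, ff7f}.
Common ancestors: {27ed, 7fbc, a487, b945, cddf, ecf0, fe92}.
Among these, b945 is not an ancestor of any other common ancestor — it is the merge base.

b945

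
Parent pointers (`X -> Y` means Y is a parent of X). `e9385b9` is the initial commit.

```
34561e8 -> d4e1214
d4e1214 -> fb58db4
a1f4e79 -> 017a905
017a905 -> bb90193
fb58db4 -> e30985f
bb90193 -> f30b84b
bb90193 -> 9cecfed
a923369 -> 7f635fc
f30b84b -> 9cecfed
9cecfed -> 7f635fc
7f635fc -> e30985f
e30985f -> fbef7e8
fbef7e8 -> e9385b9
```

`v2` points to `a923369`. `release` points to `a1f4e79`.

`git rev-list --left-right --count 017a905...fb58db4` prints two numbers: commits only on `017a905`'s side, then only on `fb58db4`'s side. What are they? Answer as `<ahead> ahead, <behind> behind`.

5 ahead, 1 behind

Reachable from 017a905: {017a905, 7f635fc, 9cecfed, bb90193, e30985f, e9385b9, f30b84b, fbef7e8}.
Reachable from fb58db4: {e30985f, e9385b9, fb58db4, fbef7e8}.
Only in 017a905's history (ahead): {017a905, 7f635fc, 9cecfed, bb90193, f30b84b} — 5.
Only in fb58db4's history (behind): {fb58db4} — 1.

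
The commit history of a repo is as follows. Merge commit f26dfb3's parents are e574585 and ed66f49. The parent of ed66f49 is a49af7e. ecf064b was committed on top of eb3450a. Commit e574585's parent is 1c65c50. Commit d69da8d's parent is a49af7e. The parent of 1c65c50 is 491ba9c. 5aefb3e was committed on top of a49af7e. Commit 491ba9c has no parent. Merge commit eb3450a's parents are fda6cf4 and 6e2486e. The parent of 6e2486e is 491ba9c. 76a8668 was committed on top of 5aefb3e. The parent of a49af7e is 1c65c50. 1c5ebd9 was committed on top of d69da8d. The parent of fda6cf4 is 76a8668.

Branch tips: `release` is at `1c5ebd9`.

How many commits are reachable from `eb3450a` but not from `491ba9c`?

7

Reachable from eb3450a: {1c65c50, 491ba9c, 5aefb3e, 6e2486e, 76a8668, a49af7e, eb3450a, fda6cf4}.
Reachable from 491ba9c: {491ba9c}.
In eb3450a's history but not 491ba9c's: {1c65c50, 5aefb3e, 6e2486e, 76a8668, a49af7e, eb3450a, fda6cf4} — 7 commits.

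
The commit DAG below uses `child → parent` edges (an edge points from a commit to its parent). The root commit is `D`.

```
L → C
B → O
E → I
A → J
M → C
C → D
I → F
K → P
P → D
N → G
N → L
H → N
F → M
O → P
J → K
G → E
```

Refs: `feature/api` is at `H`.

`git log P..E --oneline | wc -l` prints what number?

Reachable from E: {C, D, E, F, I, M}.
Reachable from P: {D, P}.
In E's history but not P's: {C, E, F, I, M} — 5 commits.

5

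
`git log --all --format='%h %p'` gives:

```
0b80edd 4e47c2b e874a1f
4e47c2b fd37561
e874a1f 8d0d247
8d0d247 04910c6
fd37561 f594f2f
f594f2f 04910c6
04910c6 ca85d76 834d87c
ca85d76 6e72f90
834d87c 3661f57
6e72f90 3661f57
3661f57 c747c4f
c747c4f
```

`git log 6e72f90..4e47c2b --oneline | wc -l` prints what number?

Reachable from 4e47c2b: {04910c6, 3661f57, 4e47c2b, 6e72f90, 834d87c, c747c4f, ca85d76, f594f2f, fd37561}.
Reachable from 6e72f90: {3661f57, 6e72f90, c747c4f}.
In 4e47c2b's history but not 6e72f90's: {04910c6, 4e47c2b, 834d87c, ca85d76, f594f2f, fd37561} — 6 commits.

6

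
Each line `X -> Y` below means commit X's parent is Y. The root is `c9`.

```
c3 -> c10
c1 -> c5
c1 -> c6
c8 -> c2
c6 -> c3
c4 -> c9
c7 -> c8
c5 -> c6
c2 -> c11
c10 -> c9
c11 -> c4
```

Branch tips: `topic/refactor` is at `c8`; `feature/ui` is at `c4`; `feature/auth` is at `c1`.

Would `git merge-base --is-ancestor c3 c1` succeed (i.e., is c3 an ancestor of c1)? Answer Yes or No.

Yes

Ancestors of c1 (commits reachable by following parents): {c1, c10, c3, c5, c6, c9}.
c3 is in that set, so it is an ancestor of c1.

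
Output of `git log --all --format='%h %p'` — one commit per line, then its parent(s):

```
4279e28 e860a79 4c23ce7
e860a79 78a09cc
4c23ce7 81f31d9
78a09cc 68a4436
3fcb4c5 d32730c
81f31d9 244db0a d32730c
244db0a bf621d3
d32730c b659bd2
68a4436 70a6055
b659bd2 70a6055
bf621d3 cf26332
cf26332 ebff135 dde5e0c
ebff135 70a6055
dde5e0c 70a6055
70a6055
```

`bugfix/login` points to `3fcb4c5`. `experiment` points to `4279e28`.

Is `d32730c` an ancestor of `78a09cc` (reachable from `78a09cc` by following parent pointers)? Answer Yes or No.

No

Ancestors of 78a09cc: {68a4436, 70a6055, 78a09cc}.
d32730c is not in that set, so it is not an ancestor of 78a09cc.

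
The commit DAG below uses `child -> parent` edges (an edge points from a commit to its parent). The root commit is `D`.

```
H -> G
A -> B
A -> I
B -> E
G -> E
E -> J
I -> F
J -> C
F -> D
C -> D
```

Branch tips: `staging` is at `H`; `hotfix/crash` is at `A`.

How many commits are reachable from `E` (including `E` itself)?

Walking parent pointers from E: reachable set = {C, D, E, J}.
That is 4 commits.

4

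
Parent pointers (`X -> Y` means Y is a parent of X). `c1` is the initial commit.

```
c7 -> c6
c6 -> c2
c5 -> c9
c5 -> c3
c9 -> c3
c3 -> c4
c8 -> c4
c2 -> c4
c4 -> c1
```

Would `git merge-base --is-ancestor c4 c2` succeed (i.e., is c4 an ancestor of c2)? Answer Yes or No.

Yes

Ancestors of c2 (commits reachable by following parents): {c1, c2, c4}.
c4 is in that set, so it is an ancestor of c2.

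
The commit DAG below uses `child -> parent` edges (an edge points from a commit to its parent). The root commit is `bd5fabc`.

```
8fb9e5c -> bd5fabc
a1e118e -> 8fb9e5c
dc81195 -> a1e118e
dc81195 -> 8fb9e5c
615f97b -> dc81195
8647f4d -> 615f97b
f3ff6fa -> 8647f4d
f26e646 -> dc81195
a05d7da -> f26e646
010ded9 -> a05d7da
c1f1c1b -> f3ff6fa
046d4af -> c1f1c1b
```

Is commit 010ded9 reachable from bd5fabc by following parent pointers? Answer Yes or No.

Ancestors of bd5fabc: {bd5fabc}.
010ded9 is not in that set, so it is not an ancestor of bd5fabc.

No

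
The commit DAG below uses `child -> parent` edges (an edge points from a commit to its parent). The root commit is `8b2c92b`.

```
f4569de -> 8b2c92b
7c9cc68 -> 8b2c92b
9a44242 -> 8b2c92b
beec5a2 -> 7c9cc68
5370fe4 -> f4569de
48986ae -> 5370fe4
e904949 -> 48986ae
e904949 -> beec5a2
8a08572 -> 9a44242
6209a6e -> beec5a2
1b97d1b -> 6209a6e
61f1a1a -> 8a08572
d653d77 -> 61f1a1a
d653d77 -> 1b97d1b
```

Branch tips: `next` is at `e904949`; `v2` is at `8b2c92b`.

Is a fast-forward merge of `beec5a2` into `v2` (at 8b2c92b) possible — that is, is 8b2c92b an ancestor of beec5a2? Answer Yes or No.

A fast-forward from 8b2c92b to beec5a2 is possible iff 8b2c92b is an ancestor of beec5a2.
Ancestors of beec5a2: {7c9cc68, 8b2c92b, beec5a2}.
8b2c92b is among them, so fast-forward is possible.

Yes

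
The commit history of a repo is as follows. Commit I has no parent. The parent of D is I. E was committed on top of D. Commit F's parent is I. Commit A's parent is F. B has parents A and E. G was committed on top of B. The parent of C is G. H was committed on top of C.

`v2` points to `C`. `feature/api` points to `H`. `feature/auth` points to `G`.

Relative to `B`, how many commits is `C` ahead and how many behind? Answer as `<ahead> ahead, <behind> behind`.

Reachable from C: {A, B, C, D, E, F, G, I}.
Reachable from B: {A, B, D, E, F, I}.
Only in C's history (ahead): {C, G} — 2.
Only in B's history (behind): {} — 0.

2 ahead, 0 behind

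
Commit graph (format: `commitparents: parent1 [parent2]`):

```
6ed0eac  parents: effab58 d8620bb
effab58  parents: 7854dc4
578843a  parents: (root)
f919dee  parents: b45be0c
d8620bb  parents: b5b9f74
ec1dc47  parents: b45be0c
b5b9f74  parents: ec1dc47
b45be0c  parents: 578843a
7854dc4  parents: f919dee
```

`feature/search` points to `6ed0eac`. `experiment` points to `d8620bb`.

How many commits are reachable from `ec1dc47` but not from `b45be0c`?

Reachable from ec1dc47: {578843a, b45be0c, ec1dc47}.
Reachable from b45be0c: {578843a, b45be0c}.
In ec1dc47's history but not b45be0c's: {ec1dc47} — 1 commit.

1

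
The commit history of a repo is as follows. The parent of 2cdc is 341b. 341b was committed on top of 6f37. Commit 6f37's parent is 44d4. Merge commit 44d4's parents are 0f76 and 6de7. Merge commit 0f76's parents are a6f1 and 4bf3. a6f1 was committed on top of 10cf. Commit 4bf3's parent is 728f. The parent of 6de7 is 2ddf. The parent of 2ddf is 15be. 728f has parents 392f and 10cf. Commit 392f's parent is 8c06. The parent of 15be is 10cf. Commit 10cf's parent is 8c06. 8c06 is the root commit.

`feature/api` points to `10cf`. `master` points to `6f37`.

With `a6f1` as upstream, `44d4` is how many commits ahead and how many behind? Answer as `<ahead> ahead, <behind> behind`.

Reachable from 44d4: {0f76, 10cf, 15be, 2ddf, 392f, 44d4, 4bf3, 6de7, 728f, 8c06, a6f1}.
Reachable from a6f1: {10cf, 8c06, a6f1}.
Only in 44d4's history (ahead): {0f76, 15be, 2ddf, 392f, 44d4, 4bf3, 6de7, 728f} — 8.
Only in a6f1's history (behind): {} — 0.

8 ahead, 0 behind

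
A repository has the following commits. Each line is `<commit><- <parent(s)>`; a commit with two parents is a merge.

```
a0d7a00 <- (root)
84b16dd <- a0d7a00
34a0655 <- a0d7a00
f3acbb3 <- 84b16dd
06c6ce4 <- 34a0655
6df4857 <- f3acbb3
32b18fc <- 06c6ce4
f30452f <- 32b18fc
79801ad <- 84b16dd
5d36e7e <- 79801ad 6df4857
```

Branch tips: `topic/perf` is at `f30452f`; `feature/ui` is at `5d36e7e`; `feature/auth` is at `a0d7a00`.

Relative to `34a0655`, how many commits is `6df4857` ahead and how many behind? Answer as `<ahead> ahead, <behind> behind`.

3 ahead, 1 behind

Reachable from 6df4857: {6df4857, 84b16dd, a0d7a00, f3acbb3}.
Reachable from 34a0655: {34a0655, a0d7a00}.
Only in 6df4857's history (ahead): {6df4857, 84b16dd, f3acbb3} — 3.
Only in 34a0655's history (behind): {34a0655} — 1.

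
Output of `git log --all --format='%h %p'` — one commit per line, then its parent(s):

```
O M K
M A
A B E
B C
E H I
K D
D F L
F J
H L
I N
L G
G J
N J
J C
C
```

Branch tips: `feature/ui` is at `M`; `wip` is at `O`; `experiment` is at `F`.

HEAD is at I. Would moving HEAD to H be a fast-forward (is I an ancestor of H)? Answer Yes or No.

A fast-forward from I to H is possible iff I is an ancestor of H.
Ancestors of H: {C, G, H, J, L}.
I is not among them, so fast-forward is not possible.

No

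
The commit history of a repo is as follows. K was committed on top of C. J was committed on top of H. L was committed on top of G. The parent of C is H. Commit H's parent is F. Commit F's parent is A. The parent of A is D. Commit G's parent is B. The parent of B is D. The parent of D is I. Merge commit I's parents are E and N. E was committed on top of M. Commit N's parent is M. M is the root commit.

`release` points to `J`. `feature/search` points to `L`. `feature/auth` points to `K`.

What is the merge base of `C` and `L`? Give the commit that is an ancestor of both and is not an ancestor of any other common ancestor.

Ancestors of C: {A, C, D, E, F, H, I, M, N}.
Ancestors of L: {B, D, E, G, I, L, M, N}.
Common ancestors: {D, E, I, M, N}.
Among these, D is not an ancestor of any other common ancestor — it is the merge base.

D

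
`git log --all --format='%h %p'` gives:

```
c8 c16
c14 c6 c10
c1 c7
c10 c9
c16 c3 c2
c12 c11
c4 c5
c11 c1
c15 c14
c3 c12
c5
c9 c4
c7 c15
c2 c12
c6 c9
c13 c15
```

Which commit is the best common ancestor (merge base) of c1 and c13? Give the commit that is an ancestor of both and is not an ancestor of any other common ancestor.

c15

Ancestors of c1: {c1, c10, c14, c15, c4, c5, c6, c7, c9}.
Ancestors of c13: {c10, c13, c14, c15, c4, c5, c6, c9}.
Common ancestors: {c10, c14, c15, c4, c5, c6, c9}.
Among these, c15 is not an ancestor of any other common ancestor — it is the merge base.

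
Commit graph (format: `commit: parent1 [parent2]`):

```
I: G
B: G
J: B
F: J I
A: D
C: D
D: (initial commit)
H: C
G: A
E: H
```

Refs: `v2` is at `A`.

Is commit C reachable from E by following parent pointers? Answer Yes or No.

Ancestors of E (commits reachable by following parents): {C, D, E, H}.
C is in that set, so it is an ancestor of E.

Yes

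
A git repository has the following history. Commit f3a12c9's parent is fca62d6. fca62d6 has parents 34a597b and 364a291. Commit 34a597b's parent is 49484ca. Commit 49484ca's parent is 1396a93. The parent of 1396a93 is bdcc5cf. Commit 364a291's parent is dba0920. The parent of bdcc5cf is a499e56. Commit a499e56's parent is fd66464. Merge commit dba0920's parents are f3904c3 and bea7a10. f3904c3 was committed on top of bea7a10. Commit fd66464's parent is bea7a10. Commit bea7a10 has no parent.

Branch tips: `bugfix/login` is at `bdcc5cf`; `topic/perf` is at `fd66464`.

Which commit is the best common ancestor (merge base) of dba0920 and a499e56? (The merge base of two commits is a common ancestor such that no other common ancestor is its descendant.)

Ancestors of dba0920: {bea7a10, dba0920, f3904c3}.
Ancestors of a499e56: {a499e56, bea7a10, fd66464}.
Common ancestors: {bea7a10}.
The only common ancestor is bea7a10, so it is the merge base.

bea7a10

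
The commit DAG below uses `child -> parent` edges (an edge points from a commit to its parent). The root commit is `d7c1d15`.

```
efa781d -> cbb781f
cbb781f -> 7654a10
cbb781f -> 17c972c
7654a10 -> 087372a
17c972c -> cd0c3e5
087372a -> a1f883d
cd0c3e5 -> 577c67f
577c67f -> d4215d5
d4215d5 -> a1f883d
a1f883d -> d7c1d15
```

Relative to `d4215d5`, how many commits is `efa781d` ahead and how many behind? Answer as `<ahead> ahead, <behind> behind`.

Reachable from efa781d: {087372a, 17c972c, 577c67f, 7654a10, a1f883d, cbb781f, cd0c3e5, d4215d5, d7c1d15, efa781d}.
Reachable from d4215d5: {a1f883d, d4215d5, d7c1d15}.
Only in efa781d's history (ahead): {087372a, 17c972c, 577c67f, 7654a10, cbb781f, cd0c3e5, efa781d} — 7.
Only in d4215d5's history (behind): {} — 0.

7 ahead, 0 behind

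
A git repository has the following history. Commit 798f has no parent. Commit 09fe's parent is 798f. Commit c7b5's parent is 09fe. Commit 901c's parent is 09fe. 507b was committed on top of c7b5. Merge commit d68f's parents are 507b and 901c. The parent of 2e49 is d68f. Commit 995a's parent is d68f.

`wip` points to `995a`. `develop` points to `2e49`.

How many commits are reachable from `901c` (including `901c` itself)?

Walking parent pointers from 901c: reachable set = {09fe, 798f, 901c}.
That is 3 commits.

3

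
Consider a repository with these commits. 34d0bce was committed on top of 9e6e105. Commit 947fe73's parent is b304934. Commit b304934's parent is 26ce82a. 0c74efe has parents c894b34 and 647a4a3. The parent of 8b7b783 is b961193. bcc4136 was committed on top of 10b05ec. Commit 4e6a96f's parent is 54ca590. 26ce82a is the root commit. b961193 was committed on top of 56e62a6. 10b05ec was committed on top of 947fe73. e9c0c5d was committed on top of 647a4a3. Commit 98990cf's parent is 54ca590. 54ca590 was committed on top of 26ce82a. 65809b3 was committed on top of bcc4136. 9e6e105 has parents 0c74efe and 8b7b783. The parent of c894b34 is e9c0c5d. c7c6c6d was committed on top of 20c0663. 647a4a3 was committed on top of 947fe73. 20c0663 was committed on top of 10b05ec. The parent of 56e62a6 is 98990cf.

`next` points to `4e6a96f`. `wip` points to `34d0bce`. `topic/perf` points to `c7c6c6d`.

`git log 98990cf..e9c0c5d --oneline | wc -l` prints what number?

Reachable from e9c0c5d: {26ce82a, 647a4a3, 947fe73, b304934, e9c0c5d}.
Reachable from 98990cf: {26ce82a, 54ca590, 98990cf}.
In e9c0c5d's history but not 98990cf's: {647a4a3, 947fe73, b304934, e9c0c5d} — 4 commits.

4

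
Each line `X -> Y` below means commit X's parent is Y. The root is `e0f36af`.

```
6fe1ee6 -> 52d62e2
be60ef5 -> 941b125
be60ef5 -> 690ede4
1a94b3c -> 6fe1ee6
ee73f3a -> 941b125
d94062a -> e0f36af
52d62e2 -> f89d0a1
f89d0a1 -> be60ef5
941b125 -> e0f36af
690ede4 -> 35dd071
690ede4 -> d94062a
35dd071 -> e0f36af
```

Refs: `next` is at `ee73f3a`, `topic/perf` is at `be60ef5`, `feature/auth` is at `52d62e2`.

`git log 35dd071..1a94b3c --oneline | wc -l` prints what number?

Reachable from 1a94b3c: {1a94b3c, 35dd071, 52d62e2, 690ede4, 6fe1ee6, 941b125, be60ef5, d94062a, e0f36af, f89d0a1}.
Reachable from 35dd071: {35dd071, e0f36af}.
In 1a94b3c's history but not 35dd071's: {1a94b3c, 52d62e2, 690ede4, 6fe1ee6, 941b125, be60ef5, d94062a, f89d0a1} — 8 commits.

8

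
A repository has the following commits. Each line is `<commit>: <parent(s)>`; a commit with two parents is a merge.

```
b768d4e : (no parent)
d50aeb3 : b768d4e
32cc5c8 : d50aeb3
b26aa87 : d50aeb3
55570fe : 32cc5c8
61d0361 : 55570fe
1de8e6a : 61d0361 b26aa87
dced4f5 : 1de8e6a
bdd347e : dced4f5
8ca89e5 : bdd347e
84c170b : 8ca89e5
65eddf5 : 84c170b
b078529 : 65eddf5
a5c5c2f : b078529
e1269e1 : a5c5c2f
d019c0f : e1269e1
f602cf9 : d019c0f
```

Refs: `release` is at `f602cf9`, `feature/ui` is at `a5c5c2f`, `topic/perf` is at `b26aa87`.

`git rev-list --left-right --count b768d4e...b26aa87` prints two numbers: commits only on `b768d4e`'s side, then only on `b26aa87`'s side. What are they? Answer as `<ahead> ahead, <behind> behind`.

Reachable from b768d4e: {b768d4e}.
Reachable from b26aa87: {b26aa87, b768d4e, d50aeb3}.
Only in b768d4e's history (ahead): {} — 0.
Only in b26aa87's history (behind): {b26aa87, d50aeb3} — 2.

0 ahead, 2 behind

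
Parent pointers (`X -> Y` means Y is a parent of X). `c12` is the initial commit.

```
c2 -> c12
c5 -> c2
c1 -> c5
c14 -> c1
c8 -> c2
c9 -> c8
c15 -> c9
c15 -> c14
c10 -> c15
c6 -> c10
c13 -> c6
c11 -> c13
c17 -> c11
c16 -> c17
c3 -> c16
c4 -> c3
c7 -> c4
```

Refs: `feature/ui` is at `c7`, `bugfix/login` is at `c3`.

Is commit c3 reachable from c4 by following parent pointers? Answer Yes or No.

Ancestors of c4 (commits reachable by following parents): {c1, c10, c11, c12, c13, c14, c15, c16, c17, c2, c3, c4, c5, c6, c8, c9}.
c3 is in that set, so it is an ancestor of c4.

Yes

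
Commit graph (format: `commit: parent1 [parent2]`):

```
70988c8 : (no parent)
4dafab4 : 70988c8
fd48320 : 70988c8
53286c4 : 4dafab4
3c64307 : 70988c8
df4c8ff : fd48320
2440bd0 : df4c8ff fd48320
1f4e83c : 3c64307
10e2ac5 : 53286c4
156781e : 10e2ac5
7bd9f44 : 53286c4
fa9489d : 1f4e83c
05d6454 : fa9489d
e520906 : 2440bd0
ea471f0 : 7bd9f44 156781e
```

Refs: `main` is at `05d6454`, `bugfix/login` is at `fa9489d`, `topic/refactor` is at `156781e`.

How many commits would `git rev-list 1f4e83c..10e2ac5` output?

Reachable from 10e2ac5: {10e2ac5, 4dafab4, 53286c4, 70988c8}.
Reachable from 1f4e83c: {1f4e83c, 3c64307, 70988c8}.
In 10e2ac5's history but not 1f4e83c's: {10e2ac5, 4dafab4, 53286c4} — 3 commits.

3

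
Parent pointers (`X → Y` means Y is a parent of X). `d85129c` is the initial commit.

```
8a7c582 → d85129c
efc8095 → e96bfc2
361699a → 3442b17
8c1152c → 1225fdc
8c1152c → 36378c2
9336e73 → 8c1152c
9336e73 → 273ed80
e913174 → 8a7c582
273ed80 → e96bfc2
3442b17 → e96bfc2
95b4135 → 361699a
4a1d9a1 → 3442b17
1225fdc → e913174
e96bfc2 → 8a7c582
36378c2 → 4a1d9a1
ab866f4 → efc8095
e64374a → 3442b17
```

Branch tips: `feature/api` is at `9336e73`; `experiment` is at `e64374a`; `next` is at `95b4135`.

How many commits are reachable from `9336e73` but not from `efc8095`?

Reachable from 9336e73: {1225fdc, 273ed80, 3442b17, 36378c2, 4a1d9a1, 8a7c582, 8c1152c, 9336e73, d85129c, e913174, e96bfc2}.
Reachable from efc8095: {8a7c582, d85129c, e96bfc2, efc8095}.
In 9336e73's history but not efc8095's: {1225fdc, 273ed80, 3442b17, 36378c2, 4a1d9a1, 8c1152c, 9336e73, e913174} — 8 commits.

8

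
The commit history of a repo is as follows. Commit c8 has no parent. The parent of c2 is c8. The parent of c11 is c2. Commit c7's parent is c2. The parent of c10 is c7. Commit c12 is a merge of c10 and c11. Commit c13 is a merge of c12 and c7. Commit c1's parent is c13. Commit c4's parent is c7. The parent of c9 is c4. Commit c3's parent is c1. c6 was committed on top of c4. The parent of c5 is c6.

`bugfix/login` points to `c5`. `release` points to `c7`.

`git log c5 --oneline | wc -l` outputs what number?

Walking parent pointers from c5: reachable set = {c2, c4, c5, c6, c7, c8}.
That is 6 commits.

6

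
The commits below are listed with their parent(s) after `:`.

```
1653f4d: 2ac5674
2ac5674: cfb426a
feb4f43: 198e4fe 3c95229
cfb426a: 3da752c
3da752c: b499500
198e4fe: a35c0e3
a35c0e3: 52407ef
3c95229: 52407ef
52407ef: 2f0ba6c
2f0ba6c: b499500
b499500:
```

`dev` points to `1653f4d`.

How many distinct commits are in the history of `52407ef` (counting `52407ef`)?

Walking parent pointers from 52407ef: reachable set = {2f0ba6c, 52407ef, b499500}.
That is 3 commits.

3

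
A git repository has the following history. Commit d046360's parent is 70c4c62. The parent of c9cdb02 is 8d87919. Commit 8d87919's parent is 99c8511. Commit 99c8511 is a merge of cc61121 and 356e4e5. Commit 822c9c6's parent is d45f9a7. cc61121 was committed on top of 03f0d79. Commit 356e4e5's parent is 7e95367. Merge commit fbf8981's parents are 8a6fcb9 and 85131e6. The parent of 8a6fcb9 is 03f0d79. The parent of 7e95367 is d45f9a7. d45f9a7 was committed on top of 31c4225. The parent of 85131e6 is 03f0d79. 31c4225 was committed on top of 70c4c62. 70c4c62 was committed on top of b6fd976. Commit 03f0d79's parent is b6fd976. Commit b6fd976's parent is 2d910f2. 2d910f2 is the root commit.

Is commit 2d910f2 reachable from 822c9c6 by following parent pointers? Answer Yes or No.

Ancestors of 822c9c6 (commits reachable by following parents): {2d910f2, 31c4225, 70c4c62, 822c9c6, b6fd976, d45f9a7}.
2d910f2 is in that set, so it is an ancestor of 822c9c6.

Yes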